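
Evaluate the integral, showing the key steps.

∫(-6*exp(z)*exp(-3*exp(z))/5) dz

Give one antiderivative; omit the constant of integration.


Step 1. Substitute u = exp(z), turning ∫(-6*exp(z)*exp(-3*exp(z))/5) dz into ∫(-6*exp(-3*u)/5) du: now ∫(-6*exp(-3*u)/5) du.
Step 2. Evaluate the standard form: now 2*exp(-3*u)/5.
Step 3. Substitute back u = exp(z): now 2*exp(-3*exp(z))/5.
Answer: 2*exp(-3*exp(z))/5.


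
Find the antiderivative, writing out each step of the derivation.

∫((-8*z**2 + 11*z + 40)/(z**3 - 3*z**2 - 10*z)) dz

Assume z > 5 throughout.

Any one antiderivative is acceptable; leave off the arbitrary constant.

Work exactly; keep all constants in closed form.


Step 1. Decompose ∫((-8*z**2 + 11*z + 40)/(z**3 - 3*z**2 - 10*z)) dz by partial fractions, (-8*z**2 + 11*z + 40)/(z**3 - 3*z**2 - 10*z) = -1/(z + 2) - 3/(z - 5) - 4/z: now ∫(-4/z) dz + ∫(-3/(z - 5)) dz + ∫(-1/(z + 2)) dz.
Step 2. Evaluate the standard form [assuming z > 5]: now -3*log(z - 5) + ∫(-4/z) dz + ∫(-1/(z + 2)) dz.
Step 3. Evaluate the standard form [assuming z > -2]: now -3*log(z - 5) - log(z + 2) + ∫(-4/z) dz.
Step 4. Evaluate the standard form [assuming z > 0]: now -4*log(z) - 3*log(z - 5) - log(z + 2).
Answer: -4*log(z) - 3*log(z - 5) - log(z + 2).


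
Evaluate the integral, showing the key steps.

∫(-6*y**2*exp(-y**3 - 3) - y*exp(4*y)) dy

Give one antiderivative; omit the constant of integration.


Step 1. Rewrite: now ∫(-y*exp(4*y)) dy + ∫(-6*y**2*exp(-y**3 - 3)) dy.
Step 2. Integrate ∫(-y*exp(4*y)) dy by parts with u = y, dv = (-exp(4*y)) dy, so v = -exp(4*y)/4: now -y*exp(4*y)/4 + ∫(-6*y**2*exp(-y**3 - 3)) dy + ∫(exp(4*y)/4) dy.
Step 3. Evaluate the standard form: now -y*exp(4*y)/4 + exp(4*y)/16 + ∫(-6*y**2*exp(-y**3 - 3)) dy.
Step 4. Substitute u = y**3 + 3, turning ∫(-6*y**2*exp(-y**3 - 3)) dy into ∫(-2*exp(-u)) du: now -y*exp(4*y)/4 + exp(4*y)/16 + ∫(-2*exp(-u)) du.
Step 5. Evaluate the standard form: now -y*exp(4*y)/4 + exp(4*y)/16 + 2*exp(-u).
Step 6. Substitute back u = y**3 + 3: now -y*exp(4*y)/4 + exp(4*y)/16 + 2*exp(-y**3 - 3).
Answer: -y*exp(4*y)/4 + exp(4*y)/16 + 2*exp(-y**3 - 3).


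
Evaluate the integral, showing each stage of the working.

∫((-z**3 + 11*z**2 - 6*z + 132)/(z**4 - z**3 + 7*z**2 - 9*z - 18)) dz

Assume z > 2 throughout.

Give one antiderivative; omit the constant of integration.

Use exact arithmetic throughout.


Step 1. Decompose ∫((-z**3 + 11*z**2 - 6*z + 132)/(z**4 - z**3 + 7*z**2 - 9*z - 18)) dz by partial fractions, (-z**3 + 11*z**2 - 6*z + 132)/(z**4 - z**3 + 7*z**2 - 9*z - 18) = -3/(z**2 + 9) - 5/(z + 1) + 4/(z - 2): now ∫(4/(z - 2)) dz + ∫(-5/(z + 1)) dz + ∫(-3/(z**2 + 9)) dz.
Step 2. Evaluate the standard form [assuming z > 2]: now 4*log(z - 2) + ∫(-5/(z + 1)) dz + ∫(-3/(z**2 + 9)) dz.
Step 3. Evaluate the standard form [assuming z > -1]: now 4*log(z - 2) - 5*log(z + 1) + ∫(-3/(z**2 + 9)) dz.
Step 4. Evaluate the standard form: now 4*log(z - 2) - 5*log(z + 1) - atan(z/3).
Answer: 4*log(z - 2) - 5*log(z + 1) - atan(z/3).


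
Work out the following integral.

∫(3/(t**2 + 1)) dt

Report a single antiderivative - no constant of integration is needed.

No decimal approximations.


Answer: 3*atan(t).


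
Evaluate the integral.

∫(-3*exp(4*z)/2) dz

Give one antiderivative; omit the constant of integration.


Answer: -3*exp(4*z)/8.


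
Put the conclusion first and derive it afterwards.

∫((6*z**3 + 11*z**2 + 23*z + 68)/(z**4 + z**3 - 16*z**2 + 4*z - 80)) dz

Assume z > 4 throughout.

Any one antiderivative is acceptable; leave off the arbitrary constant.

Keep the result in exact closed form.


The answer is 4*log(z - 4) + 2*log(z + 5) - atan(z/2)/2.
Step 1. Decompose ∫((6*z**3 + 11*z**2 + 23*z + 68)/(z**4 + z**3 - 16*z**2 + 4*z - 80)) dz by partial fractions, (6*z**3 + 11*z**2 + 23*z + 68)/(z**4 + z**3 - 16*z**2 + 4*z - 80) = -1/(z**2 + 4) + 2/(z + 5) + 4/(z - 4): now ∫(4/(z - 4)) dz + ∫(2/(z + 5)) dz + ∫(-1/(z**2 + 4)) dz.
Step 2. Evaluate the standard form [assuming z > 4]: now 4*log(z - 4) + ∫(2/(z + 5)) dz + ∫(-1/(z**2 + 4)) dz.
Step 3. Evaluate the standard form [assuming z > -5]: now 4*log(z - 4) + 2*log(z + 5) + ∫(-1/(z**2 + 4)) dz.
Step 4. Evaluate the standard form: now 4*log(z - 4) + 2*log(z + 5) - atan(z/2)/2.
Answer: 4*log(z - 4) + 2*log(z + 5) - atan(z/2)/2.


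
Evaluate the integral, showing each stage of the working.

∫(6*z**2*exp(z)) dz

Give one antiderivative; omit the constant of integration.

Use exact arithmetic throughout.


Step 1. Integrate ∫(6*z**2*exp(z)) dz by parts with u = z**2, dv = (6*exp(z)) dz, so v = 6*exp(z): now 6*z**2*exp(z) + ∫(-12*z*exp(z)) dz.
Step 2. Integrate ∫(-12*z*exp(z)) dz by parts with u = z, dv = (-12*exp(z)) dz, so v = -12*exp(z): now 6*z**2*exp(z) - 12*z*exp(z) + ∫(12*exp(z)) dz.
Step 3. Evaluate the standard form: now 6*z**2*exp(z) - 12*z*exp(z) + 12*exp(z).
Answer: 6*z**2*exp(z) - 12*z*exp(z) + 12*exp(z).


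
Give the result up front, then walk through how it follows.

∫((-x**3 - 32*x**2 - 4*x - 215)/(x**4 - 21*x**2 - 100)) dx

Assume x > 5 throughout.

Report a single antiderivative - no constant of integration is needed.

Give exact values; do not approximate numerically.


The answer is -4*log(x - 5) + 3*log(x + 5) + 3*atan(x/2)/2.
Step 1. Decompose ∫((-x**3 - 32*x**2 - 4*x - 215)/(x**4 - 21*x**2 - 100)) dx by partial fractions, (-x**3 - 32*x**2 - 4*x - 215)/(x**4 - 21*x**2 - 100) = 3/(x**2 + 4) + 3/(x + 5) - 4/(x - 5): now ∫(-4/(x - 5)) dx + ∫(3/(x + 5)) dx + ∫(3/(x**2 + 4)) dx.
Step 2. Evaluate the standard form [assuming x > 5]: now -4*log(x - 5) + ∫(3/(x + 5)) dx + ∫(3/(x**2 + 4)) dx.
Step 3. Evaluate the standard form [assuming x > -5]: now -4*log(x - 5) + 3*log(x + 5) + ∫(3/(x**2 + 4)) dx.
Step 4. Evaluate the standard form: now -4*log(x - 5) + 3*log(x + 5) + 3*atan(x/2)/2.
Answer: -4*log(x - 5) + 3*log(x + 5) + 3*atan(x/2)/2.


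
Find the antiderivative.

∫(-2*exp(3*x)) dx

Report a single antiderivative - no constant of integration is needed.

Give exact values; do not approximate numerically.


Answer: -2*exp(3*x)/3.


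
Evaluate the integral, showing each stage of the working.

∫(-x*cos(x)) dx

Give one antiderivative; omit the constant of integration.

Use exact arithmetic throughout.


Step 1. Integrate ∫(-x*cos(x)) dx by parts with u = x, dv = (-cos(x)) dx, so v = -sin(x): now -x*sin(x) + ∫(sin(x)) dx.
Step 2. Evaluate the standard form: now -x*sin(x) - cos(x).
Answer: -x*sin(x) - cos(x).


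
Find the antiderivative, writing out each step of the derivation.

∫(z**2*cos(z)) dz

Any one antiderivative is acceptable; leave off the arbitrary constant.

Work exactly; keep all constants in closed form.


Step 1. Integrate ∫(z**2*cos(z)) dz by parts with u = z**2, dv = (cos(z)) dz, so v = sin(z): now z**2*sin(z) + ∫(-2*z*sin(z)) dz.
Step 2. Integrate ∫(-2*z*sin(z)) dz by parts with u = z, dv = (-2*sin(z)) dz, so v = 2*cos(z): now z**2*sin(z) + 2*z*cos(z) + ∫(-2*cos(z)) dz.
Step 3. Evaluate the standard form: now z**2*sin(z) + 2*z*cos(z) - 2*sin(z).
Answer: z**2*sin(z) + 2*z*cos(z) - 2*sin(z).


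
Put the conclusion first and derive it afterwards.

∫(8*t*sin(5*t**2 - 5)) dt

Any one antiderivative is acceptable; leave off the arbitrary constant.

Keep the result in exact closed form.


The answer is -4*cos(5*t**2 - 5)/5.
Step 1. Substitute u = t**2 - 1, turning ∫(8*t*sin(5*t**2 - 5)) dt into ∫(4*sin(5*u)) du: now ∫(4*sin(5*u)) du.
Step 2. Evaluate the standard form: now -4*cos(5*u)/5.
Step 3. Substitute back u = t**2 - 1: now -4*cos(5*t**2 - 5)/5.
Answer: -4*cos(5*t**2 - 5)/5.


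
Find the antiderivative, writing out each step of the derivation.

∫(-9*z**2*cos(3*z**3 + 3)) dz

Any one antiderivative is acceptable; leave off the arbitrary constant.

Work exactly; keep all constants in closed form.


Step 1. Substitute u = z**3 + 1, turning ∫(-9*z**2*cos(3*z**3 + 3)) dz into ∫(-3*cos(3*u)) du: now ∫(-3*cos(3*u)) du.
Step 2. Evaluate the standard form: now -sin(3*u).
Step 3. Substitute back u = z**3 + 1: now -sin(3*z**3 + 3).
Answer: -sin(3*z**3 + 3).


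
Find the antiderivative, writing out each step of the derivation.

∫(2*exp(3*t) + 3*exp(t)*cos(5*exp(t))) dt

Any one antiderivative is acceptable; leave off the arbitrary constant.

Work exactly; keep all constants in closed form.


Step 1. Rewrite: now ∫(3*exp(t)*cos(5*exp(t))) dt + ∫(2*exp(3*t)) dt.
Step 2. Evaluate the standard form: now 2*exp(3*t)/3 + ∫(3*exp(t)*cos(5*exp(t))) dt.
Step 3. Substitute u = exp(t), turning ∫(3*exp(t)*cos(5*exp(t))) dt into ∫(3*cos(5*u)) du: now 2*exp(3*t)/3 + ∫(3*cos(5*u)) du.
Step 4. Evaluate the standard form: now 2*exp(3*t)/3 + 3*sin(5*u)/5.
Step 5. Substitute back u = exp(t): now 2*exp(3*t)/3 + 3*sin(5*exp(t))/5.
Answer: 2*exp(3*t)/3 + 3*sin(5*exp(t))/5.


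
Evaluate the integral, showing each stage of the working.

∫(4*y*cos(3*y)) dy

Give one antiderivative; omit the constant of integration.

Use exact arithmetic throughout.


Step 1. Integrate ∫(4*y*cos(3*y)) dy by parts with u = y, dv = (4*cos(3*y)) dy, so v = 4*sin(3*y)/3: now 4*y*sin(3*y)/3 + ∫(-4*sin(3*y)/3) dy.
Step 2. Evaluate the standard form: now 4*y*sin(3*y)/3 + 4*cos(3*y)/9.
Answer: 4*y*sin(3*y)/3 + 4*cos(3*y)/9.


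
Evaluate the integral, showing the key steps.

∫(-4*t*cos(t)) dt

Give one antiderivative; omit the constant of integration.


Step 1. Integrate ∫(-4*t*cos(t)) dt by parts with u = t, dv = (-4*cos(t)) dt, so v = -4*sin(t): now -4*t*sin(t) + ∫(4*sin(t)) dt.
Step 2. Evaluate the standard form: now -4*t*sin(t) - 4*cos(t).
Answer: -4*t*sin(t) - 4*cos(t).


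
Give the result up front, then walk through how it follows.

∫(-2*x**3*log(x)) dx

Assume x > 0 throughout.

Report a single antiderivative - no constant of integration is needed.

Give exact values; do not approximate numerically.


The answer is -x**4*log(x)/2 + x**4/8.
Step 1. Integrate ∫(-2*x**3*log(x)) dx by parts with u = log(x), dv = (-2*x**3) dx, so v = -x**4/2 [assuming x > 0]: now -x**4*log(x)/2 + ∫(x**3/2) dx.
Step 2. Evaluate the standard form: now -x**4*log(x)/2 + x**4/8.
Answer: -x**4*log(x)/2 + x**4/8.


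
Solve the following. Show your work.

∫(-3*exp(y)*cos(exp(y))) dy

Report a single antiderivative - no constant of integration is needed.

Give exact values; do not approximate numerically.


Step 1. Substitute u = exp(y), turning ∫(-3*exp(y)*cos(exp(y))) dy into ∫(-3*cos(u)) du: now ∫(-3*cos(u)) du.
Step 2. Evaluate the standard form: now -3*sin(u).
Step 3. Substitute back u = exp(y): now -3*sin(exp(y)).
Answer: -3*sin(exp(y)).


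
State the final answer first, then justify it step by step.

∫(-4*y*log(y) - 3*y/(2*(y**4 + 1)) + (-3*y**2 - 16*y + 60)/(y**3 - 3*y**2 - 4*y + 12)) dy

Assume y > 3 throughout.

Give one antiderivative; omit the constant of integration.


The answer is -2*y**2*log(y) + y**2 - 3*log(y - 3) - 4*log(y - 2) + 4*log(y + 2) - 3*atan(y**2)/4.
Step 1. Rewrite: now ∫(-3*y/(2*(y**4 + 1))) dy + ∫(-4*y*log(y)) dy + ∫((-3*y**2 - 16*y + 60)/(y**3 - 3*y**2 - 4*y + 12)) dy.
Step 2. Integrate ∫(-4*y*log(y)) dy by parts with u = log(y), dv = (-4*y) dy, so v = -2*y**2 [assuming y > 0]: now -2*y**2*log(y) + ∫(2*y) dy + ∫(-3*y/(2*(y**4 + 1))) dy + ∫((-3*y**2 - 16*y + 60)/(y**3 - 3*y**2 - 4*y + 12)) dy.
Step 3. Evaluate the standard form: now -2*y**2*log(y) + y**2 + ∫(-3*y/(2*(y**4 + 1))) dy + ∫((-3*y**2 - 16*y + 60)/(y**3 - 3*y**2 - 4*y + 12)) dy.
Step 4. Substitute u = y**2, turning ∫(-3*y/(2*(y**4 + 1))) dy into ∫(-3/(4*(u**2 + 1))) du: now -2*y**2*log(y) + y**2 + ∫((-3*y**2 - 16*y + 60)/(y**3 - 3*y**2 - 4*y + 12)) dy + ∫(-3/(4*(u**2 + 1))) du.
Step 5. Evaluate the standard form: now -2*y**2*log(y) + y**2 - 3*atan(u)/4 + ∫((-3*y**2 - 16*y + 60)/(y**3 - 3*y**2 - 4*y + 12)) dy.
Step 6. Substitute back u = y**2: now -2*y**2*log(y) + y**2 - 3*atan(y**2)/4 + ∫((-3*y**2 - 16*y + 60)/(y**3 - 3*y**2 - 4*y + 12)) dy.
Step 7. Decompose ∫((-3*y**2 - 16*y + 60)/(y**3 - 3*y**2 - 4*y + 12)) dy by partial fractions, (-3*y**2 - 16*y + 60)/(y**3 - 3*y**2 - 4*y + 12) = 4/(y + 2) - 4/(y - 2) - 3/(y - 3): now -2*y**2*log(y) + y**2 - 3*atan(y**2)/4 + ∫(-3/(y - 3)) dy + ∫(-4/(y - 2)) dy + ∫(4/(y + 2)) dy.
Step 8. Evaluate the standard form [assuming y > 3]: now -2*y**2*log(y) + y**2 - 3*log(y - 3) - 3*atan(y**2)/4 + ∫(-4/(y - 2)) dy + ∫(4/(y + 2)) dy.
Step 9. Evaluate the standard form [assuming y > -2]: now -2*y**2*log(y) + y**2 - 3*log(y - 3) + 4*log(y + 2) - 3*atan(y**2)/4 + ∫(-4/(y - 2)) dy.
Step 10. Evaluate the standard form [assuming y > 2]: now -2*y**2*log(y) + y**2 - 3*log(y - 3) - 4*log(y - 2) + 4*log(y + 2) - 3*atan(y**2)/4.
Answer: -2*y**2*log(y) + y**2 - 3*log(y - 3) - 4*log(y - 2) + 4*log(y + 2) - 3*atan(y**2)/4.


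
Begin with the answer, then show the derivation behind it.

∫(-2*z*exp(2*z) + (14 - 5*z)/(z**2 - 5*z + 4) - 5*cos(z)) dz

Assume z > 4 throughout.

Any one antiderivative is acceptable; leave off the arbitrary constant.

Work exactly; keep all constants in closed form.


The answer is -z*exp(2*z) + exp(2*z)/2 - 2*log(z - 4) - 3*log(z - 1) - 5*sin(z).
Step 1. Rewrite: now ∫(-2*z*exp(2*z)) dz + ∫((14 - 5*z)/(z**2 - 5*z + 4)) dz + ∫(-5*cos(z)) dz.
Step 2. Decompose ∫((14 - 5*z)/(z**2 - 5*z + 4)) dz by partial fractions, (14 - 5*z)/(z**2 - 5*z + 4) = -3/(z - 1) - 2/(z - 4): now ∫(-2*z*exp(2*z)) dz + ∫(-2/(z - 4)) dz + ∫(-3/(z - 1)) dz + ∫(-5*cos(z)) dz.
Step 3. Evaluate the standard form [assuming z > 4]: now -2*log(z - 4) + ∫(-2*z*exp(2*z)) dz + ∫(-3/(z - 1)) dz + ∫(-5*cos(z)) dz.
Step 4. Evaluate the standard form [assuming z > 1]: now -2*log(z - 4) - 3*log(z - 1) + ∫(-2*z*exp(2*z)) dz + ∫(-5*cos(z)) dz.
Step 5. Evaluate the standard form: now -2*log(z - 4) - 3*log(z - 1) - 5*sin(z) + ∫(-2*z*exp(2*z)) dz.
Step 6. Integrate ∫(-2*z*exp(2*z)) dz by parts with u = z, dv = (-2*exp(2*z)) dz, so v = -exp(2*z): now -z*exp(2*z) - 2*log(z - 4) - 3*log(z - 1) - 5*sin(z) + ∫(exp(2*z)) dz.
Step 7. Evaluate the standard form: now -z*exp(2*z) + exp(2*z)/2 - 2*log(z - 4) - 3*log(z - 1) - 5*sin(z).
Answer: -z*exp(2*z) + exp(2*z)/2 - 2*log(z - 4) - 3*log(z - 1) - 5*sin(z).


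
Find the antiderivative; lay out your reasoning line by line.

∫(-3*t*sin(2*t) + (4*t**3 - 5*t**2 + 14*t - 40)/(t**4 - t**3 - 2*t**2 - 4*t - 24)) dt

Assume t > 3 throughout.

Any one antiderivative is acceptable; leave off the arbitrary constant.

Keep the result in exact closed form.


Step 1. Rewrite: now ∫(-3*t*sin(2*t)) dt + ∫((4*t**3 - 5*t**2 + 14*t - 40)/(t**4 - t**3 - 2*t**2 - 4*t - 24)) dt.
Step 2. Integrate ∫(-3*t*sin(2*t)) dt by parts with u = t, dv = (-3*sin(2*t)) dt, so v = 3*cos(2*t)/2: now 3*t*cos(2*t)/2 + ∫((4*t**3 - 5*t**2 + 14*t - 40)/(t**4 - t**3 - 2*t**2 - 4*t - 24)) dt + ∫(-3*cos(2*t)/2) dt.
Step 3. Evaluate the standard form: now 3*t*cos(2*t)/2 - 3*sin(2*t)/4 + ∫((4*t**3 - 5*t**2 + 14*t - 40)/(t**4 - t**3 - 2*t**2 - 4*t - 24)) dt.
Step 4. Decompose ∫((4*t**3 - 5*t**2 + 14*t - 40)/(t**4 - t**3 - 2*t**2 - 4*t - 24)) dt by partial fractions, (4*t**3 - 5*t**2 + 14*t - 40)/(t**4 - t**3 - 2*t**2 - 4*t - 24) = 2/(t**2 + 4) + 3/(t + 2) + 1/(t - 3): now 3*t*cos(2*t)/2 - 3*sin(2*t)/4 + ∫(1/(t - 3)) dt + ∫(3/(t + 2)) dt + ∫(2/(t**2 + 4)) dt.
Step 5. Evaluate the standard form [assuming t > 3]: now 3*t*cos(2*t)/2 + log(t - 3) - 3*sin(2*t)/4 + ∫(3/(t + 2)) dt + ∫(2/(t**2 + 4)) dt.
Step 6. Evaluate the standard form [assuming t > -2]: now 3*t*cos(2*t)/2 + log(t - 3) + 3*log(t + 2) - 3*sin(2*t)/4 + ∫(2/(t**2 + 4)) dt.
Step 7. Evaluate the standard form: now 3*t*cos(2*t)/2 + log(t - 3) + 3*log(t + 2) - 3*sin(2*t)/4 + atan(t/2).
Answer: 3*t*cos(2*t)/2 + log(t - 3) + 3*log(t + 2) - 3*sin(2*t)/4 + atan(t/2).


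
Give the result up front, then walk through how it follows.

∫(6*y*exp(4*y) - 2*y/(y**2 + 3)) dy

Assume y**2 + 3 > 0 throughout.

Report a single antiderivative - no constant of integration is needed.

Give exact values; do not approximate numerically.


The answer is 3*y*exp(4*y)/2 - 3*exp(4*y)/8 - log(y**2 + 3).
Step 1. Rewrite: now ∫(-2*y/(y**2 + 3)) dy + ∫(6*y*exp(4*y)) dy.
Step 2. Substitute u = y**2 + 3, turning ∫(-2*y/(y**2 + 3)) dy into ∫(-1/u) du: now ∫(-1/u) du + ∫(6*y*exp(4*y)) dy.
Step 3. Evaluate the standard form [assuming u > 0]: now -log(u) + ∫(6*y*exp(4*y)) dy.
Step 4. Substitute back u = y**2 + 3: now -log(y**2 + 3) + ∫(6*y*exp(4*y)) dy.
Step 5. Integrate ∫(6*y*exp(4*y)) dy by parts with u = y, dv = (6*exp(4*y)) dy, so v = 3*exp(4*y)/2: now 3*y*exp(4*y)/2 - log(y**2 + 3) + ∫(-3*exp(4*y)/2) dy.
Step 6. Evaluate the standard form: now 3*y*exp(4*y)/2 - 3*exp(4*y)/8 - log(y**2 + 3).
Answer: 3*y*exp(4*y)/2 - 3*exp(4*y)/8 - log(y**2 + 3).


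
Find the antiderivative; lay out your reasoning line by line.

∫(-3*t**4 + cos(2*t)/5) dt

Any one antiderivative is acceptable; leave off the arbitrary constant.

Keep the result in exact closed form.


Step 1. Rewrite: now ∫(-3*t**4) dt + ∫(cos(2*t)/5) dt.
Step 2. Evaluate the standard form: now -3*t**5/5 + ∫(cos(2*t)/5) dt.
Step 3. Evaluate the standard form: now -3*t**5/5 + sin(2*t)/10.
Answer: -3*t**5/5 + sin(2*t)/10.


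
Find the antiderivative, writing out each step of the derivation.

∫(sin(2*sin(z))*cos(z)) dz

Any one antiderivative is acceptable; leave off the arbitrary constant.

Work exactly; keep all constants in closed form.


Step 1. Substitute u = sin(z), turning ∫(sin(2*sin(z))*cos(z)) dz into ∫(sin(2*u)) du: now ∫(sin(2*u)) du.
Step 2. Evaluate the standard form: now -cos(2*u)/2.
Step 3. Substitute back u = sin(z): now -cos(2*sin(z))/2.
Answer: -cos(2*sin(z))/2.


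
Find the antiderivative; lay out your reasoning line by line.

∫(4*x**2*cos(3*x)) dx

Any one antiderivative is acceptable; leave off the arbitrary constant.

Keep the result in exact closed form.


Step 1. Integrate ∫(4*x**2*cos(3*x)) dx by parts with u = x**2, dv = (4*cos(3*x)) dx, so v = 4*sin(3*x)/3: now 4*x**2*sin(3*x)/3 + ∫(-8*x*sin(3*x)/3) dx.
Step 2. Integrate ∫(-8*x*sin(3*x)/3) dx by parts with u = x, dv = (-8*sin(3*x)/3) dx, so v = 8*cos(3*x)/9: now 4*x**2*sin(3*x)/3 + 8*x*cos(3*x)/9 + ∫(-8*cos(3*x)/9) dx.
Step 3. Evaluate the standard form: now 4*x**2*sin(3*x)/3 + 8*x*cos(3*x)/9 - 8*sin(3*x)/27.
Answer: 4*x**2*sin(3*x)/3 + 8*x*cos(3*x)/9 - 8*sin(3*x)/27.


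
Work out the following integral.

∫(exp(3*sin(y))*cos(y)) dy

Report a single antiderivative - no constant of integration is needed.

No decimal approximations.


Answer: exp(3*sin(y))/3.


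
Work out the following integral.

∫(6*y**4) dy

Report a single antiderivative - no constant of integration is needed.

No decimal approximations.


Answer: 6*y**5/5.


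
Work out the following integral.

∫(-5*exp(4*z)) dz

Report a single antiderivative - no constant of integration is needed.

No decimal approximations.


Answer: -5*exp(4*z)/4.


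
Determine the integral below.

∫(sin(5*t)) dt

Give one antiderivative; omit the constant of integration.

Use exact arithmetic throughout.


Answer: -cos(5*t)/5.


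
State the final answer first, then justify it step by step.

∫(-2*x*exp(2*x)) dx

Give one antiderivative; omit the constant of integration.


The answer is -x*exp(2*x) + exp(2*x)/2.
Step 1. Integrate ∫(-2*x*exp(2*x)) dx by parts with u = x, dv = (-2*exp(2*x)) dx, so v = -exp(2*x): now -x*exp(2*x) + ∫(exp(2*x)) dx.
Step 2. Evaluate the standard form: now -x*exp(2*x) + exp(2*x)/2.
Answer: -x*exp(2*x) + exp(2*x)/2.


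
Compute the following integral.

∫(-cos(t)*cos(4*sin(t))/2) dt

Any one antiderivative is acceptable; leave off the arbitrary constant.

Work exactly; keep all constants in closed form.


Answer: -sin(4*sin(t))/8.


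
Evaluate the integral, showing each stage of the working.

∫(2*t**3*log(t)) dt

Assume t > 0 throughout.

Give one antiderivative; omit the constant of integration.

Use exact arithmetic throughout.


Step 1. Integrate ∫(2*t**3*log(t)) dt by parts with u = log(t), dv = (2*t**3) dt, so v = t**4/2 [assuming t > 0]: now t**4*log(t)/2 + ∫(-t**3/2) dt.
Step 2. Evaluate the standard form: now t**4*log(t)/2 - t**4/8.
Answer: t**4*log(t)/2 - t**4/8.


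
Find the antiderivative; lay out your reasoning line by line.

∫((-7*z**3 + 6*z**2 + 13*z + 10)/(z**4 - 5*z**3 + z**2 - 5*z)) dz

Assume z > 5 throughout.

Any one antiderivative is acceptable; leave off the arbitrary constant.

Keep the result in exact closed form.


Step 1. Decompose ∫((-7*z**3 + 6*z**2 + 13*z + 10)/(z**4 - 5*z**3 + z**2 - 5*z)) dz by partial fractions, (-7*z**3 + 6*z**2 + 13*z + 10)/(z**4 - 5*z**3 + z**2 - 5*z) = -4/(z**2 + 1) - 5/(z - 5) - 2/z: now ∫(-2/z) dz + ∫(-5/(z - 5)) dz + ∫(-4/(z**2 + 1)) dz.
Step 2. Evaluate the standard form [assuming z > 5]: now -5*log(z - 5) + ∫(-2/z) dz + ∫(-4/(z**2 + 1)) dz.
Step 3. Evaluate the standard form [assuming z > 0]: now -2*log(z) - 5*log(z - 5) + ∫(-4/(z**2 + 1)) dz.
Step 4. Evaluate the standard form: now -2*log(z) - 5*log(z - 5) - 4*atan(z).
Answer: -2*log(z) - 5*log(z - 5) - 4*atan(z).


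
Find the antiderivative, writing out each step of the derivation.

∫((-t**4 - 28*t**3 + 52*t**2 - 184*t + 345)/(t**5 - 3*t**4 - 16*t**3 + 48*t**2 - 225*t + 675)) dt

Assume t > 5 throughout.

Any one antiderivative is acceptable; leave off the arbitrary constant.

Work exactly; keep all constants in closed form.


Step 1. Decompose ∫((-t**4 - 28*t**3 + 52*t**2 - 184*t + 345)/(t**5 - 3*t**4 - 16*t**3 + 48*t**2 - 225*t + 675)) dt by partial fractions, (-t**4 - 28*t**3 + 52*t**2 - 184*t + 345)/(t**5 - 3*t**4 - 16*t**3 + 48*t**2 - 225*t + 675) = -2/(t**2 + 9) + 2/(t + 5) + 2/(t - 3) - 5/(t - 5): now ∫(-5/(t - 5)) dt + ∫(2/(t - 3)) dt + ∫(2/(t + 5)) dt + ∫(-2/(t**2 + 9)) dt.
Step 2. Evaluate the standard form [assuming t > 5]: now -5*log(t - 5) + ∫(2/(t - 3)) dt + ∫(2/(t + 5)) dt + ∫(-2/(t**2 + 9)) dt.
Step 3. Evaluate the standard form [assuming t > -5]: now -5*log(t - 5) + 2*log(t + 5) + ∫(2/(t - 3)) dt + ∫(-2/(t**2 + 9)) dt.
Step 4. Evaluate the standard form [assuming t > 3]: now -5*log(t - 5) + 2*log(t - 3) + 2*log(t + 5) + ∫(-2/(t**2 + 9)) dt.
Step 5. Evaluate the standard form: now -5*log(t - 5) + 2*log(t - 3) + 2*log(t + 5) - 2*atan(t/3)/3.
Answer: -5*log(t - 5) + 2*log(t - 3) + 2*log(t + 5) - 2*atan(t/3)/3.


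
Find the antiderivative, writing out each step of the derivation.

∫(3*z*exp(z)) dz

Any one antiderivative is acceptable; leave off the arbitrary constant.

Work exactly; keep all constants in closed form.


Step 1. Integrate ∫(3*z*exp(z)) dz by parts with u = z, dv = (3*exp(z)) dz, so v = 3*exp(z): now 3*z*exp(z) + ∫(-3*exp(z)) dz.
Step 2. Evaluate the standard form: now 3*z*exp(z) - 3*exp(z).
Answer: 3*z*exp(z) - 3*exp(z).


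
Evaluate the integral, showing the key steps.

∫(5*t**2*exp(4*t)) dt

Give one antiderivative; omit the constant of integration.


Step 1. Integrate ∫(5*t**2*exp(4*t)) dt by parts with u = t**2, dv = (5*exp(4*t)) dt, so v = 5*exp(4*t)/4: now 5*t**2*exp(4*t)/4 + ∫(-5*t*exp(4*t)/2) dt.
Step 2. Integrate ∫(-5*t*exp(4*t)/2) dt by parts with u = t, dv = (-5*exp(4*t)/2) dt, so v = -5*exp(4*t)/8: now 5*t**2*exp(4*t)/4 - 5*t*exp(4*t)/8 + ∫(5*exp(4*t)/8) dt.
Step 3. Evaluate the standard form: now 5*t**2*exp(4*t)/4 - 5*t*exp(4*t)/8 + 5*exp(4*t)/32.
Answer: 5*t**2*exp(4*t)/4 - 5*t*exp(4*t)/8 + 5*exp(4*t)/32.


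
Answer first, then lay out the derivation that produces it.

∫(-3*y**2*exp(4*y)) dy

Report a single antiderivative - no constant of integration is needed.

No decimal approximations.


The answer is -3*y**2*exp(4*y)/4 + 3*y*exp(4*y)/8 - 3*exp(4*y)/32.
Step 1. Integrate ∫(-3*y**2*exp(4*y)) dy by parts with u = y**2, dv = (-3*exp(4*y)) dy, so v = -3*exp(4*y)/4: now -3*y**2*exp(4*y)/4 + ∫(3*y*exp(4*y)/2) dy.
Step 2. Integrate ∫(3*y*exp(4*y)/2) dy by parts with u = y, dv = (3*exp(4*y)/2) dy, so v = 3*exp(4*y)/8: now -3*y**2*exp(4*y)/4 + 3*y*exp(4*y)/8 + ∫(-3*exp(4*y)/8) dy.
Step 3. Evaluate the standard form: now -3*y**2*exp(4*y)/4 + 3*y*exp(4*y)/8 - 3*exp(4*y)/32.
Answer: -3*y**2*exp(4*y)/4 + 3*y*exp(4*y)/8 - 3*exp(4*y)/32.


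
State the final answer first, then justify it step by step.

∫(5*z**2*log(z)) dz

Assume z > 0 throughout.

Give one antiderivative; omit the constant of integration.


The answer is 5*z**3*log(z)/3 - 5*z**3/9.
Step 1. Integrate ∫(5*z**2*log(z)) dz by parts with u = log(z), dv = (5*z**2) dz, so v = 5*z**3/3 [assuming z > 0]: now 5*z**3*log(z)/3 + ∫(-5*z**2/3) dz.
Step 2. Evaluate the standard form: now 5*z**3*log(z)/3 - 5*z**3/9.
Answer: 5*z**3*log(z)/3 - 5*z**3/9.


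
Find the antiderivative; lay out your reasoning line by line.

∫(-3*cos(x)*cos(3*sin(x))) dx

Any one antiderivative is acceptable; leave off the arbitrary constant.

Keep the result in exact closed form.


Step 1. Substitute u = sin(x), turning ∫(-3*cos(x)*cos(3*sin(x))) dx into ∫(-3*cos(3*u)) du: now ∫(-3*cos(3*u)) du.
Step 2. Evaluate the standard form: now -sin(3*u).
Step 3. Substitute back u = sin(x): now -sin(3*sin(x)).
Answer: -sin(3*sin(x)).


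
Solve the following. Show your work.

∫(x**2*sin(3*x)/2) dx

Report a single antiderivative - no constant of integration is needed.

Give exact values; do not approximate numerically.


Step 1. Integrate ∫(x**2*sin(3*x)/2) dx by parts with u = x**2, dv = (sin(3*x)/2) dx, so v = -cos(3*x)/6: now -x**2*cos(3*x)/6 + ∫(x*cos(3*x)/3) dx.
Step 2. Integrate ∫(x*cos(3*x)/3) dx by parts with u = x, dv = (cos(3*x)/3) dx, so v = sin(3*x)/9: now -x**2*cos(3*x)/6 + x*sin(3*x)/9 + ∫(-sin(3*x)/9) dx.
Step 3. Evaluate the standard form: now -x**2*cos(3*x)/6 + x*sin(3*x)/9 + cos(3*x)/27.
Answer: -x**2*cos(3*x)/6 + x*sin(3*x)/9 + cos(3*x)/27.


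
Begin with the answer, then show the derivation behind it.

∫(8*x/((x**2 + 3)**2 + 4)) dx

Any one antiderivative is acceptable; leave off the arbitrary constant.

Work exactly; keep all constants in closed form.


The answer is 2*atan(x**2/2 + 3/2).
Step 1. Substitute u = x**2 + 3, turning ∫(8*x/((x**2 + 3)**2 + 4)) dx into ∫(4/(u**2 + 4)) du: now ∫(4/(u**2 + 4)) du.
Step 2. Evaluate the standard form: now 2*atan(u/2).
Step 3. Substitute back u = x**2 + 3: now 2*atan(x**2/2 + 3/2).
Answer: 2*atan(x**2/2 + 3/2).


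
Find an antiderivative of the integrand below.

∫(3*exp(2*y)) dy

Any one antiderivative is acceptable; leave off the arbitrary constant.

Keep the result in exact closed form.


Answer: 3*exp(2*y)/2.


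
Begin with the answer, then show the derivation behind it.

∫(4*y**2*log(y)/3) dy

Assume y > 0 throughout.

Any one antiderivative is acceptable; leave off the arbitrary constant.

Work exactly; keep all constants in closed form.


The answer is 4*y**3*log(y)/9 - 4*y**3/27.
Step 1. Integrate ∫(4*y**2*log(y)/3) dy by parts with u = log(y), dv = (4*y**2/3) dy, so v = 4*y**3/9 [assuming y > 0]: now 4*y**3*log(y)/9 + ∫(-4*y**2/9) dy.
Step 2. Evaluate the standard form: now 4*y**3*log(y)/9 - 4*y**3/27.
Answer: 4*y**3*log(y)/9 - 4*y**3/27.


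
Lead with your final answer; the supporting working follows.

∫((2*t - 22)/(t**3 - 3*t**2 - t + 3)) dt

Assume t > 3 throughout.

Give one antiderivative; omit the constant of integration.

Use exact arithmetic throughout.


The answer is -2*log(t - 3) + 5*log(t - 1) - 3*log(t + 1).
Step 1. Decompose ∫((2*t - 22)/(t**3 - 3*t**2 - t + 3)) dt by partial fractions, (2*t - 22)/(t**3 - 3*t**2 - t + 3) = -3/(t + 1) + 5/(t - 1) - 2/(t - 3): now ∫(-2/(t - 3)) dt + ∫(5/(t - 1)) dt + ∫(-3/(t + 1)) dt.
Step 2. Evaluate the standard form [assuming t > 3]: now -2*log(t - 3) + ∫(5/(t - 1)) dt + ∫(-3/(t + 1)) dt.
Step 3. Evaluate the standard form [assuming t > -1]: now -2*log(t - 3) - 3*log(t + 1) + ∫(5/(t - 1)) dt.
Step 4. Evaluate the standard form [assuming t > 1]: now -2*log(t - 3) + 5*log(t - 1) - 3*log(t + 1).
Answer: -2*log(t - 3) + 5*log(t - 1) - 3*log(t + 1).


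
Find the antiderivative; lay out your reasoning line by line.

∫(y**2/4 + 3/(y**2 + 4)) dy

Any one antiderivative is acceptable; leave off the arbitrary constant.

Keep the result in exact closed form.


Step 1. Rewrite: now ∫(y**2/4) dy + ∫(3/(y**2 + 4)) dy.
Step 2. Evaluate the standard form: now 3*atan(y/2)/2 + ∫(y**2/4) dy.
Step 3. Evaluate the standard form: now y**3/12 + 3*atan(y/2)/2.
Answer: y**3/12 + 3*atan(y/2)/2.


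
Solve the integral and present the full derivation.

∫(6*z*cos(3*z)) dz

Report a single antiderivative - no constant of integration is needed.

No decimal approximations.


Step 1. Integrate ∫(6*z*cos(3*z)) dz by parts with u = z, dv = (6*cos(3*z)) dz, so v = 2*sin(3*z): now 2*z*sin(3*z) + ∫(-2*sin(3*z)) dz.
Step 2. Evaluate the standard form: now 2*z*sin(3*z) + 2*cos(3*z)/3.
Answer: 2*z*sin(3*z) + 2*cos(3*z)/3.


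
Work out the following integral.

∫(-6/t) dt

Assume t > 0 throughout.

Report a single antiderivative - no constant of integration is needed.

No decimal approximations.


Answer: -6*log(t).


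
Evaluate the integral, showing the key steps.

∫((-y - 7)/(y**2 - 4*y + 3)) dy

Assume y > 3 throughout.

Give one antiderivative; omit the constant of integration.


Step 1. Decompose ∫((-y - 7)/(y**2 - 4*y + 3)) dy by partial fractions, (-y - 7)/(y**2 - 4*y + 3) = 4/(y - 1) - 5/(y - 3): now ∫(-5/(y - 3)) dy + ∫(4/(y - 1)) dy.
Step 2. Evaluate the standard form [assuming y > 1]: now 4*log(y - 1) + ∫(-5/(y - 3)) dy.
Step 3. Evaluate the standard form [assuming y > 3]: now -5*log(y - 3) + 4*log(y - 1).
Answer: -5*log(y - 3) + 4*log(y - 1).


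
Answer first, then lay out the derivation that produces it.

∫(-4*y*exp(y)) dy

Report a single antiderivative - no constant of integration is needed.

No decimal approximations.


The answer is -4*y*exp(y) + 4*exp(y).
Step 1. Integrate ∫(-4*y*exp(y)) dy by parts with u = y, dv = (-4*exp(y)) dy, so v = -4*exp(y): now -4*y*exp(y) + ∫(4*exp(y)) dy.
Step 2. Evaluate the standard form: now -4*y*exp(y) + 4*exp(y).
Answer: -4*y*exp(y) + 4*exp(y).


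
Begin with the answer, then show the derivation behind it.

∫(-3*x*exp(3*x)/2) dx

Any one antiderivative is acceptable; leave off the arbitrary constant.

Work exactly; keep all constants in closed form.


The answer is -x*exp(3*x)/2 + exp(3*x)/6.
Step 1. Integrate ∫(-3*x*exp(3*x)/2) dx by parts with u = x, dv = (-3*exp(3*x)/2) dx, so v = -exp(3*x)/2: now -x*exp(3*x)/2 + ∫(exp(3*x)/2) dx.
Step 2. Evaluate the standard form: now -x*exp(3*x)/2 + exp(3*x)/6.
Answer: -x*exp(3*x)/2 + exp(3*x)/6.


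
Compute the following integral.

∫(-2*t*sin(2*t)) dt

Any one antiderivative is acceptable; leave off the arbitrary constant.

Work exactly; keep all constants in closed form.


Answer: t*cos(2*t) - sin(2*t)/2.


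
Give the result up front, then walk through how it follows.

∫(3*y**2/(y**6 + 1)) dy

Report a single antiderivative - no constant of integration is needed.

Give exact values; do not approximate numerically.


The answer is atan(y**3).
Step 1. Substitute u = y**3, turning ∫(3*y**2/(y**6 + 1)) dy into ∫(1/(u**2 + 1)) du: now ∫(1/(u**2 + 1)) du.
Step 2. Evaluate the standard form: now atan(u).
Step 3. Substitute back u = y**3: now atan(y**3).
Answer: atan(y**3).


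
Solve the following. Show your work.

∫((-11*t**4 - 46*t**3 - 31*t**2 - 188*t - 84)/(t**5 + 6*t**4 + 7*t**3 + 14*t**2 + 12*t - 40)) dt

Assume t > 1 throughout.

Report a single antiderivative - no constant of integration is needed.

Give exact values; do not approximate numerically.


Step 1. Decompose ∫((-11*t**4 - 46*t**3 - 31*t**2 - 188*t - 84)/(t**5 + 6*t**4 + 7*t**3 + 14*t**2 + 12*t - 40)) dt by partial fractions, (-11*t**4 - 46*t**3 - 31*t**2 - 188*t - 84)/(t**5 + 6*t**4 + 7*t**3 + 14*t**2 + 12*t - 40) = 4/(t**2 + 4) - 2/(t + 5) - 5/(t + 2) - 4/(t - 1): now ∫(-4/(t - 1)) dt + ∫(-5/(t + 2)) dt + ∫(-2/(t + 5)) dt + ∫(4/(t**2 + 4)) dt.
Step 2. Evaluate the standard form [assuming t > -2]: now -5*log(t + 2) + ∫(-4/(t - 1)) dt + ∫(-2/(t + 5)) dt + ∫(4/(t**2 + 4)) dt.
Step 3. Evaluate the standard form [assuming t > -5]: now -5*log(t + 2) - 2*log(t + 5) + ∫(-4/(t - 1)) dt + ∫(4/(t**2 + 4)) dt.
Step 4. Evaluate the standard form [assuming t > 1]: now -4*log(t - 1) - 5*log(t + 2) - 2*log(t + 5) + ∫(4/(t**2 + 4)) dt.
Step 5. Evaluate the standard form: now -4*log(t - 1) - 5*log(t + 2) - 2*log(t + 5) + 2*atan(t/2).
Answer: -4*log(t - 1) - 5*log(t + 2) - 2*log(t + 5) + 2*atan(t/2).


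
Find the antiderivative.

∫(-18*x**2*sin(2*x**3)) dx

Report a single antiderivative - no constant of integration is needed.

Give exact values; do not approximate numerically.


Answer: 3*cos(2*x**3).


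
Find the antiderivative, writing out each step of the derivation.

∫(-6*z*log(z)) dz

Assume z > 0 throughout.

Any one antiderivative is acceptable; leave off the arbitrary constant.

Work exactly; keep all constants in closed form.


Step 1. Integrate ∫(-6*z*log(z)) dz by parts with u = log(z), dv = (-6*z) dz, so v = -3*z**2 [assuming z > 0]: now -3*z**2*log(z) + ∫(3*z) dz.
Step 2. Evaluate the standard form: now -3*z**2*log(z) + 3*z**2/2.
Answer: -3*z**2*log(z) + 3*z**2/2.


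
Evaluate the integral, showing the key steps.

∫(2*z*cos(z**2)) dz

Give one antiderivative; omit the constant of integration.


Step 1. Substitute u = z**2, turning ∫(2*z*cos(z**2)) dz into ∫(cos(u)) du: now ∫(cos(u)) du.
Step 2. Evaluate the standard form: now sin(u).
Step 3. Substitute back u = z**2: now sin(z**2).
Answer: sin(z**2).


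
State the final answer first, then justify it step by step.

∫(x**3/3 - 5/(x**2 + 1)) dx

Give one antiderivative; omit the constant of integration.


The answer is x**4/12 - 5*atan(x).
Step 1. Rewrite: now ∫(x**3/3) dx + ∫(-5/(x**2 + 1)) dx.
Step 2. Evaluate the standard form: now -5*atan(x) + ∫(x**3/3) dx.
Step 3. Evaluate the standard form: now x**4/12 - 5*atan(x).
Answer: x**4/12 - 5*atan(x).


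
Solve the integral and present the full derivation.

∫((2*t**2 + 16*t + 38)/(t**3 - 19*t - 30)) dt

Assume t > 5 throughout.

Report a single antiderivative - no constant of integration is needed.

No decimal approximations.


Step 1. Decompose ∫((2*t**2 + 16*t + 38)/(t**3 - 19*t - 30)) dt by partial fractions, (2*t**2 + 16*t + 38)/(t**3 - 19*t - 30) = 1/(t + 3) - 2/(t + 2) + 3/(t - 5): now ∫(3/(t - 5)) dt + ∫(-2/(t + 2)) dt + ∫(1/(t + 3)) dt.
Step 2. Evaluate the standard form [assuming t > 5]: now 3*log(t - 5) + ∫(-2/(t + 2)) dt + ∫(1/(t + 3)) dt.
Step 3. Evaluate the standard form [assuming t > -2]: now 3*log(t - 5) - 2*log(t + 2) + ∫(1/(t + 3)) dt.
Step 4. Evaluate the standard form [assuming t > -3]: now 3*log(t - 5) - 2*log(t + 2) + log(t + 3).
Answer: 3*log(t - 5) - 2*log(t + 2) + log(t + 3).


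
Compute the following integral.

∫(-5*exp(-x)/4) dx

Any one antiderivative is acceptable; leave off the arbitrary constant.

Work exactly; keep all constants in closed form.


Answer: 5*exp(-x)/4.


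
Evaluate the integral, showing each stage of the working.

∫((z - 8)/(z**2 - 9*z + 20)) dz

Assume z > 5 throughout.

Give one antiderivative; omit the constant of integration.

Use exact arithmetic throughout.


Step 1. Decompose ∫((z - 8)/(z**2 - 9*z + 20)) dz by partial fractions, (z - 8)/(z**2 - 9*z + 20) = 4/(z - 4) - 3/(z - 5): now ∫(-3/(z - 5)) dz + ∫(4/(z - 4)) dz.
Step 2. Evaluate the standard form [assuming z > 5]: now -3*log(z - 5) + ∫(4/(z - 4)) dz.
Step 3. Evaluate the standard form [assuming z > 4]: now -3*log(z - 5) + 4*log(z - 4).
Answer: -3*log(z - 5) + 4*log(z - 4).


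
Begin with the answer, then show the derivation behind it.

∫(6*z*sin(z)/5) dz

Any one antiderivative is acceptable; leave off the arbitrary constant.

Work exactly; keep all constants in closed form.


The answer is -6*z*cos(z)/5 + 6*sin(z)/5.
Step 1. Integrate ∫(6*z*sin(z)/5) dz by parts with u = z, dv = (6*sin(z)/5) dz, so v = -6*cos(z)/5: now -6*z*cos(z)/5 + ∫(6*cos(z)/5) dz.
Step 2. Evaluate the standard form: now -6*z*cos(z)/5 + 6*sin(z)/5.
Answer: -6*z*cos(z)/5 + 6*sin(z)/5.


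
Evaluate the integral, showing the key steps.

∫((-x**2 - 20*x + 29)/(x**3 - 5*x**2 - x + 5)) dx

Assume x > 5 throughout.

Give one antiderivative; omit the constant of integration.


Step 1. Decompose ∫((-x**2 - 20*x + 29)/(x**3 - 5*x**2 - x + 5)) dx by partial fractions, (-x**2 - 20*x + 29)/(x**3 - 5*x**2 - x + 5) = 4/(x + 1) - 1/(x - 1) - 4/(x - 5): now ∫(-4/(x - 5)) dx + ∫(-1/(x - 1)) dx + ∫(4/(x + 1)) dx.
Step 2. Evaluate the standard form [assuming x > 1]: now -log(x - 1) + ∫(-4/(x - 5)) dx + ∫(4/(x + 1)) dx.
Step 3. Evaluate the standard form [assuming x > 5]: now -4*log(x - 5) - log(x - 1) + ∫(4/(x + 1)) dx.
Step 4. Evaluate the standard form [assuming x > -1]: now -4*log(x - 5) - log(x - 1) + 4*log(x + 1).
Answer: -4*log(x - 5) - log(x - 1) + 4*log(x + 1).


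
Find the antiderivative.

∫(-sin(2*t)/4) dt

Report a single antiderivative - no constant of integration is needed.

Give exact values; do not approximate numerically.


Answer: cos(2*t)/8.


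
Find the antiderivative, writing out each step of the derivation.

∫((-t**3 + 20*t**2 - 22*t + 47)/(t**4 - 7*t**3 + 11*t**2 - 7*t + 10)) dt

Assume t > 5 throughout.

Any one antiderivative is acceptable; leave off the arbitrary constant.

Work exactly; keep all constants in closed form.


Step 1. Decompose ∫((-t**3 + 20*t**2 - 22*t + 47)/(t**4 - 7*t**3 + 11*t**2 - 7*t + 10)) dt by partial fractions, (-t**3 + 20*t**2 - 22*t + 47)/(t**4 - 7*t**3 + 11*t**2 - 7*t + 10) = 3/(t**2 + 1) - 5/(t - 2) + 4/(t - 5): now ∫(4/(t - 5)) dt + ∫(-5/(t - 2)) dt + ∫(3/(t**2 + 1)) dt.
Step 2. Evaluate the standard form [assuming t > 5]: now 4*log(t - 5) + ∫(-5/(t - 2)) dt + ∫(3/(t**2 + 1)) dt.
Step 3. Evaluate the standard form [assuming t > 2]: now 4*log(t - 5) - 5*log(t - 2) + ∫(3/(t**2 + 1)) dt.
Step 4. Evaluate the standard form: now 4*log(t - 5) - 5*log(t - 2) + 3*atan(t).
Answer: 4*log(t - 5) - 5*log(t - 2) + 3*atan(t).


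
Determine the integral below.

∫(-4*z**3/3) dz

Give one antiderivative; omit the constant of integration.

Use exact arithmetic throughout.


Answer: -z**4/3.


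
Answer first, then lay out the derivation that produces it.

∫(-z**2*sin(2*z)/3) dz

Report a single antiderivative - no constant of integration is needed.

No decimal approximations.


The answer is z**2*cos(2*z)/6 - z*sin(2*z)/6 - cos(2*z)/12.
Step 1. Integrate ∫(-z**2*sin(2*z)/3) dz by parts with u = z**2, dv = (-sin(2*z)/3) dz, so v = cos(2*z)/6: now z**2*cos(2*z)/6 + ∫(-z*cos(2*z)/3) dz.
Step 2. Integrate ∫(-z*cos(2*z)/3) dz by parts with u = z, dv = (-cos(2*z)/3) dz, so v = -sin(2*z)/6: now z**2*cos(2*z)/6 - z*sin(2*z)/6 + ∫(sin(2*z)/6) dz.
Step 3. Evaluate the standard form: now z**2*cos(2*z)/6 - z*sin(2*z)/6 - cos(2*z)/12.
Answer: z**2*cos(2*z)/6 - z*sin(2*z)/6 - cos(2*z)/12.


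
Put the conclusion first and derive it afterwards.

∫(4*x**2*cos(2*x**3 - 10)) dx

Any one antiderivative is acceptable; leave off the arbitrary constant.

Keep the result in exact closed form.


The answer is 2*sin(2*x**3 - 10)/3.
Step 1. Substitute u = x**3 - 5, turning ∫(4*x**2*cos(2*x**3 - 10)) dx into ∫(4*cos(2*u)/3) du: now ∫(4*cos(2*u)/3) du.
Step 2. Evaluate the standard form: now 2*sin(2*u)/3.
Step 3. Substitute back u = x**3 - 5: now 2*sin(2*x**3 - 10)/3.
Answer: 2*sin(2*x**3 - 10)/3.


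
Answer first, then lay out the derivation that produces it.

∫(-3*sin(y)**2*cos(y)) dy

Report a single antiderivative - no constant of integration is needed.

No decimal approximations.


The answer is -sin(y)**3.
Step 1. Substitute u = sin(y), turning ∫(-3*sin(y)**2*cos(y)) dy into ∫(-3*u**2) du: now ∫(-3*u**2) du.
Step 2. Evaluate the standard form: now -u**3.
Step 3. Substitute back u = sin(y): now -sin(y)**3.
Answer: -sin(y)**3.


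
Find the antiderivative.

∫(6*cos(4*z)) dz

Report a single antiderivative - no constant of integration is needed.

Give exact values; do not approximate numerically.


Answer: 3*sin(4*z)/2.
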